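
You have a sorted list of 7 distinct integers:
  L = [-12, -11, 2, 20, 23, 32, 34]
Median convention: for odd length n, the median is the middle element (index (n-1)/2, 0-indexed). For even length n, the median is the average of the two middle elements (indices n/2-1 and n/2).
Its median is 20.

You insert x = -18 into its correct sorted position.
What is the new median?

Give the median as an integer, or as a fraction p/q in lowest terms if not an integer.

Old list (sorted, length 7): [-12, -11, 2, 20, 23, 32, 34]
Old median = 20
Insert x = -18
Old length odd (7). Middle was index 3 = 20.
New length even (8). New median = avg of two middle elements.
x = -18: 0 elements are < x, 7 elements are > x.
New sorted list: [-18, -12, -11, 2, 20, 23, 32, 34]
New median = 11

Answer: 11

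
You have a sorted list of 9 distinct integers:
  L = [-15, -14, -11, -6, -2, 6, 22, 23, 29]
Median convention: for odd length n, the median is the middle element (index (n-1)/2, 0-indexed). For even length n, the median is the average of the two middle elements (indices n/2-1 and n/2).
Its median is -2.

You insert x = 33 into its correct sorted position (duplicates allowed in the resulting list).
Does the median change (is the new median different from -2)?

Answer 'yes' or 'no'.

Old median = -2
Insert x = 33
New median = 2
Changed? yes

Answer: yes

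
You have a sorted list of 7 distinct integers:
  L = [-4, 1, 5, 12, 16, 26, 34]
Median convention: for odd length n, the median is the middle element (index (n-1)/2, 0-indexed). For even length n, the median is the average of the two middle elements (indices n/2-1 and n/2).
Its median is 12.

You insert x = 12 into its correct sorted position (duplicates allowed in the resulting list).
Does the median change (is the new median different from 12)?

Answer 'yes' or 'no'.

Old median = 12
Insert x = 12
New median = 12
Changed? no

Answer: no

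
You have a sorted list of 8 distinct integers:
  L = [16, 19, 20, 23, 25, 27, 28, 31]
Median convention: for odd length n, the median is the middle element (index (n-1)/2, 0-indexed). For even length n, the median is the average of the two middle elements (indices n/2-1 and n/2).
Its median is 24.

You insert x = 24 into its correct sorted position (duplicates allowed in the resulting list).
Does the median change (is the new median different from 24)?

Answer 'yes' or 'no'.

Answer: no

Derivation:
Old median = 24
Insert x = 24
New median = 24
Changed? no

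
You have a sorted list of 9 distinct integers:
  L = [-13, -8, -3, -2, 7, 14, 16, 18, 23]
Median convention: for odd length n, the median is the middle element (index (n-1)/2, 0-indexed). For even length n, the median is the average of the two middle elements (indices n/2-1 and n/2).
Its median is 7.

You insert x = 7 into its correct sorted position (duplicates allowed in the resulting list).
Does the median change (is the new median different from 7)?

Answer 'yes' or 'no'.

Answer: no

Derivation:
Old median = 7
Insert x = 7
New median = 7
Changed? no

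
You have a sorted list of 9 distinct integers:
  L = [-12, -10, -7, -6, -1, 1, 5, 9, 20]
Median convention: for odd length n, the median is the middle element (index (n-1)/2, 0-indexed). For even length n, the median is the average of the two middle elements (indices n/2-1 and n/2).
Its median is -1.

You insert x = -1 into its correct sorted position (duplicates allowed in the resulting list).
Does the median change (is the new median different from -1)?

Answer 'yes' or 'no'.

Answer: no

Derivation:
Old median = -1
Insert x = -1
New median = -1
Changed? no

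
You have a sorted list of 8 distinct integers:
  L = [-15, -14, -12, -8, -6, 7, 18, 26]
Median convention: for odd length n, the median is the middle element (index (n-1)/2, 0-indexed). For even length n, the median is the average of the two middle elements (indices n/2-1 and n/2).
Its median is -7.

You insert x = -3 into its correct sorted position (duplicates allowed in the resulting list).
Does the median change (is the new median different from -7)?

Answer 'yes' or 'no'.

Old median = -7
Insert x = -3
New median = -6
Changed? yes

Answer: yes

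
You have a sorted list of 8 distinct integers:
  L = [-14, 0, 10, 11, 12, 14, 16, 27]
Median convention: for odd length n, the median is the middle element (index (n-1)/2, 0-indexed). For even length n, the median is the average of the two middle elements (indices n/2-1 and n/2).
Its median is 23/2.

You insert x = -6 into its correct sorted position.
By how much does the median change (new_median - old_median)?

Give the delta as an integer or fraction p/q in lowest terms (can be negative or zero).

Answer: -1/2

Derivation:
Old median = 23/2
After inserting x = -6: new sorted = [-14, -6, 0, 10, 11, 12, 14, 16, 27]
New median = 11
Delta = 11 - 23/2 = -1/2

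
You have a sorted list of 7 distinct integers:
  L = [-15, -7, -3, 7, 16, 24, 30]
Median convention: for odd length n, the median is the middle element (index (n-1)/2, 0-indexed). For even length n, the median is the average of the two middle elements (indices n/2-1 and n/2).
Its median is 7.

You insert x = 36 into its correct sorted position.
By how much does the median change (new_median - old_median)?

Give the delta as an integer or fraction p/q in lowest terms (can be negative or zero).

Answer: 9/2

Derivation:
Old median = 7
After inserting x = 36: new sorted = [-15, -7, -3, 7, 16, 24, 30, 36]
New median = 23/2
Delta = 23/2 - 7 = 9/2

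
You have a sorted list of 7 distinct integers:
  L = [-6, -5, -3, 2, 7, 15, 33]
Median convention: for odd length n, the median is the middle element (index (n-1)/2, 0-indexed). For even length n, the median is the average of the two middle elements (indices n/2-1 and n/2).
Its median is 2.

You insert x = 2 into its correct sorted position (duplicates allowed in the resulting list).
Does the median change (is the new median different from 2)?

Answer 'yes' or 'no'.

Answer: no

Derivation:
Old median = 2
Insert x = 2
New median = 2
Changed? no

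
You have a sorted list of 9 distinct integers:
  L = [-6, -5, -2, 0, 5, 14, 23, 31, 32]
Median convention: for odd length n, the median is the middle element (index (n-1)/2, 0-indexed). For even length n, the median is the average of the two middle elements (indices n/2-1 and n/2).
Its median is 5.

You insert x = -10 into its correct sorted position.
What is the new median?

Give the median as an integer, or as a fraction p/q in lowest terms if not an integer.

Old list (sorted, length 9): [-6, -5, -2, 0, 5, 14, 23, 31, 32]
Old median = 5
Insert x = -10
Old length odd (9). Middle was index 4 = 5.
New length even (10). New median = avg of two middle elements.
x = -10: 0 elements are < x, 9 elements are > x.
New sorted list: [-10, -6, -5, -2, 0, 5, 14, 23, 31, 32]
New median = 5/2

Answer: 5/2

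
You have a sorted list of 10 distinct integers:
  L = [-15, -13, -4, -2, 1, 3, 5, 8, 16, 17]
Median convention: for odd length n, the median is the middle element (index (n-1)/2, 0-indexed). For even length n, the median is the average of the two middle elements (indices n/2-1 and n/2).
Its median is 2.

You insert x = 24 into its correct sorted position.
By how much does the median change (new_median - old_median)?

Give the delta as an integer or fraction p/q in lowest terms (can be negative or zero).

Old median = 2
After inserting x = 24: new sorted = [-15, -13, -4, -2, 1, 3, 5, 8, 16, 17, 24]
New median = 3
Delta = 3 - 2 = 1

Answer: 1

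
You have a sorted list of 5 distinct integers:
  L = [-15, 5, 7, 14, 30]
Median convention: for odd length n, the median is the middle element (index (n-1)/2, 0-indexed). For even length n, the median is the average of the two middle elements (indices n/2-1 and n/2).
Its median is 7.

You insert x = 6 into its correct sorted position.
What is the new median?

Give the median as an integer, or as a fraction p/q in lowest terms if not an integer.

Answer: 13/2

Derivation:
Old list (sorted, length 5): [-15, 5, 7, 14, 30]
Old median = 7
Insert x = 6
Old length odd (5). Middle was index 2 = 7.
New length even (6). New median = avg of two middle elements.
x = 6: 2 elements are < x, 3 elements are > x.
New sorted list: [-15, 5, 6, 7, 14, 30]
New median = 13/2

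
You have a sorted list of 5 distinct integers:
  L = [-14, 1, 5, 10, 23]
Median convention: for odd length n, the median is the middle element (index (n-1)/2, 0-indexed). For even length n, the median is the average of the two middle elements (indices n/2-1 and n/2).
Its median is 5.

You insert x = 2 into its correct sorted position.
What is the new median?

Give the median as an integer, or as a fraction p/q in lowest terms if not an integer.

Answer: 7/2

Derivation:
Old list (sorted, length 5): [-14, 1, 5, 10, 23]
Old median = 5
Insert x = 2
Old length odd (5). Middle was index 2 = 5.
New length even (6). New median = avg of two middle elements.
x = 2: 2 elements are < x, 3 elements are > x.
New sorted list: [-14, 1, 2, 5, 10, 23]
New median = 7/2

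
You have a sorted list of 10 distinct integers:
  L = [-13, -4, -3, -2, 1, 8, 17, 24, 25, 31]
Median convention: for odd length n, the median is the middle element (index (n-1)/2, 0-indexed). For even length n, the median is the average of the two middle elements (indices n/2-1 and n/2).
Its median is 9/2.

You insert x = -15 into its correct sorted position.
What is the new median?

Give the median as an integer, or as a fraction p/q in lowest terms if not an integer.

Old list (sorted, length 10): [-13, -4, -3, -2, 1, 8, 17, 24, 25, 31]
Old median = 9/2
Insert x = -15
Old length even (10). Middle pair: indices 4,5 = 1,8.
New length odd (11). New median = single middle element.
x = -15: 0 elements are < x, 10 elements are > x.
New sorted list: [-15, -13, -4, -3, -2, 1, 8, 17, 24, 25, 31]
New median = 1

Answer: 1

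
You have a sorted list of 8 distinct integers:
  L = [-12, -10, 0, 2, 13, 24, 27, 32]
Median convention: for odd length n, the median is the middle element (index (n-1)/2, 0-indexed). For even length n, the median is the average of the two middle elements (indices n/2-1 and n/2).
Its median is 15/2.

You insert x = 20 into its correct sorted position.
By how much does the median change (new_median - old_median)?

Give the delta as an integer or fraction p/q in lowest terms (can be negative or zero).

Answer: 11/2

Derivation:
Old median = 15/2
After inserting x = 20: new sorted = [-12, -10, 0, 2, 13, 20, 24, 27, 32]
New median = 13
Delta = 13 - 15/2 = 11/2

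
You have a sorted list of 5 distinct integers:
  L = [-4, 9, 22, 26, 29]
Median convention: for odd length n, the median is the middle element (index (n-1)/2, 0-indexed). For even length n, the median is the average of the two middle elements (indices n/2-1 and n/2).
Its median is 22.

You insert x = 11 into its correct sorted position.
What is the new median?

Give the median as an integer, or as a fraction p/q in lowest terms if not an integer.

Old list (sorted, length 5): [-4, 9, 22, 26, 29]
Old median = 22
Insert x = 11
Old length odd (5). Middle was index 2 = 22.
New length even (6). New median = avg of two middle elements.
x = 11: 2 elements are < x, 3 elements are > x.
New sorted list: [-4, 9, 11, 22, 26, 29]
New median = 33/2

Answer: 33/2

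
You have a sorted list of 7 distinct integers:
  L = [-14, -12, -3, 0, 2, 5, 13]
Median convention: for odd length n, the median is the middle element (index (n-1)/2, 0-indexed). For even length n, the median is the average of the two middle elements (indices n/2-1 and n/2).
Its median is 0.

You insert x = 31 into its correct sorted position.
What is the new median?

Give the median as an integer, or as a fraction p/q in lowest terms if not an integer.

Answer: 1

Derivation:
Old list (sorted, length 7): [-14, -12, -3, 0, 2, 5, 13]
Old median = 0
Insert x = 31
Old length odd (7). Middle was index 3 = 0.
New length even (8). New median = avg of two middle elements.
x = 31: 7 elements are < x, 0 elements are > x.
New sorted list: [-14, -12, -3, 0, 2, 5, 13, 31]
New median = 1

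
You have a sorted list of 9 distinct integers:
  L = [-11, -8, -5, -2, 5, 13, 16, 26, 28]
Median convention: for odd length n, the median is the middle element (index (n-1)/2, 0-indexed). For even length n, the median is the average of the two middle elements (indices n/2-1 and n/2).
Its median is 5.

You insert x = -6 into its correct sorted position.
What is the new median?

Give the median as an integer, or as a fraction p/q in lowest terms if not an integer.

Answer: 3/2

Derivation:
Old list (sorted, length 9): [-11, -8, -5, -2, 5, 13, 16, 26, 28]
Old median = 5
Insert x = -6
Old length odd (9). Middle was index 4 = 5.
New length even (10). New median = avg of two middle elements.
x = -6: 2 elements are < x, 7 elements are > x.
New sorted list: [-11, -8, -6, -5, -2, 5, 13, 16, 26, 28]
New median = 3/2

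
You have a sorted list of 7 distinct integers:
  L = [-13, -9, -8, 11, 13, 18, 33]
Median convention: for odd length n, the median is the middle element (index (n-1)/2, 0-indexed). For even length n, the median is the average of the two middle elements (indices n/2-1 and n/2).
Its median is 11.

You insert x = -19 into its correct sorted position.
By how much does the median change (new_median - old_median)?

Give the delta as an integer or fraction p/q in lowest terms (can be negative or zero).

Old median = 11
After inserting x = -19: new sorted = [-19, -13, -9, -8, 11, 13, 18, 33]
New median = 3/2
Delta = 3/2 - 11 = -19/2

Answer: -19/2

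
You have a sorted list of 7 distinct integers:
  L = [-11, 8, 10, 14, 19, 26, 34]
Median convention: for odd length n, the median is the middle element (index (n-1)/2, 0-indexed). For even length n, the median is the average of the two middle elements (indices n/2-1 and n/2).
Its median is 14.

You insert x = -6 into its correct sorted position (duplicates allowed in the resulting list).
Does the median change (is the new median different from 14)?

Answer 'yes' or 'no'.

Answer: yes

Derivation:
Old median = 14
Insert x = -6
New median = 12
Changed? yes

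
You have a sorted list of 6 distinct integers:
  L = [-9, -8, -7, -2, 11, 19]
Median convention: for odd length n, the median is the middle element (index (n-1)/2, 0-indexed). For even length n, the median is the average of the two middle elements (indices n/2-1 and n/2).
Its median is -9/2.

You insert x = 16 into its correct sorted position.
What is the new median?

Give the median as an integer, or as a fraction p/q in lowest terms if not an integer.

Answer: -2

Derivation:
Old list (sorted, length 6): [-9, -8, -7, -2, 11, 19]
Old median = -9/2
Insert x = 16
Old length even (6). Middle pair: indices 2,3 = -7,-2.
New length odd (7). New median = single middle element.
x = 16: 5 elements are < x, 1 elements are > x.
New sorted list: [-9, -8, -7, -2, 11, 16, 19]
New median = -2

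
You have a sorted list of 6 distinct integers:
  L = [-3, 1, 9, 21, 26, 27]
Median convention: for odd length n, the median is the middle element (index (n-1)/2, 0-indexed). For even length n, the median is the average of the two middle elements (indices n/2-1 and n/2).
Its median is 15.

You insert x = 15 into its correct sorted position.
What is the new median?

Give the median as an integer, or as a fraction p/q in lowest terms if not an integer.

Answer: 15

Derivation:
Old list (sorted, length 6): [-3, 1, 9, 21, 26, 27]
Old median = 15
Insert x = 15
Old length even (6). Middle pair: indices 2,3 = 9,21.
New length odd (7). New median = single middle element.
x = 15: 3 elements are < x, 3 elements are > x.
New sorted list: [-3, 1, 9, 15, 21, 26, 27]
New median = 15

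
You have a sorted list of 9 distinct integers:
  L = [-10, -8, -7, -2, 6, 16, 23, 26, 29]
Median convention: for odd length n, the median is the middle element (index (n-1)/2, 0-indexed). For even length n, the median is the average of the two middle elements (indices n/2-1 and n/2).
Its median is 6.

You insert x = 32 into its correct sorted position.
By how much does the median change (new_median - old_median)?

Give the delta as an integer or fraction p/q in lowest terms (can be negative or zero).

Old median = 6
After inserting x = 32: new sorted = [-10, -8, -7, -2, 6, 16, 23, 26, 29, 32]
New median = 11
Delta = 11 - 6 = 5

Answer: 5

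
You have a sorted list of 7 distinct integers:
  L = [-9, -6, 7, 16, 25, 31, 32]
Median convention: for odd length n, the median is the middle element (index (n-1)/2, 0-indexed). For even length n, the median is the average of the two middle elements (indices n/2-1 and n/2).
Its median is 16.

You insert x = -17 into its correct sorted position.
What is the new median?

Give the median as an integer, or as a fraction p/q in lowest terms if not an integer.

Answer: 23/2

Derivation:
Old list (sorted, length 7): [-9, -6, 7, 16, 25, 31, 32]
Old median = 16
Insert x = -17
Old length odd (7). Middle was index 3 = 16.
New length even (8). New median = avg of two middle elements.
x = -17: 0 elements are < x, 7 elements are > x.
New sorted list: [-17, -9, -6, 7, 16, 25, 31, 32]
New median = 23/2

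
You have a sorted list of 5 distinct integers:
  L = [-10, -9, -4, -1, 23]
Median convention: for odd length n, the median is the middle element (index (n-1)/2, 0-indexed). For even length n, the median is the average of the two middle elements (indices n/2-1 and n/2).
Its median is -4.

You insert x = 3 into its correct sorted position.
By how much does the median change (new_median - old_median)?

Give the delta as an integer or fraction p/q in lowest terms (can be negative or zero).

Old median = -4
After inserting x = 3: new sorted = [-10, -9, -4, -1, 3, 23]
New median = -5/2
Delta = -5/2 - -4 = 3/2

Answer: 3/2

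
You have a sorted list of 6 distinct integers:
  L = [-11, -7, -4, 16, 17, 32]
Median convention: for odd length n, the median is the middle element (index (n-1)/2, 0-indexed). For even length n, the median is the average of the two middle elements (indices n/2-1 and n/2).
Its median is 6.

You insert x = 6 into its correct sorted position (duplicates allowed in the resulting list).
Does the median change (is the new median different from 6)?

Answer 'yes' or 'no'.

Answer: no

Derivation:
Old median = 6
Insert x = 6
New median = 6
Changed? no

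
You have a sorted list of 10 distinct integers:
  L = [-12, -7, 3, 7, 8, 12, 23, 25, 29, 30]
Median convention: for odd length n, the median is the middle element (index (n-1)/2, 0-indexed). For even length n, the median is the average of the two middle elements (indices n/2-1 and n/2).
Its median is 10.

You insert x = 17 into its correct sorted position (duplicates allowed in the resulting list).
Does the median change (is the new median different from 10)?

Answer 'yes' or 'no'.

Old median = 10
Insert x = 17
New median = 12
Changed? yes

Answer: yes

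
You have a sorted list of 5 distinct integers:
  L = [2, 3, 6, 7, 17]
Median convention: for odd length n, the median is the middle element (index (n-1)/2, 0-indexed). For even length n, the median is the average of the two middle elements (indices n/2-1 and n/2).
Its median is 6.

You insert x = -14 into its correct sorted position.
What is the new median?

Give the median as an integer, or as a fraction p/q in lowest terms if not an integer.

Old list (sorted, length 5): [2, 3, 6, 7, 17]
Old median = 6
Insert x = -14
Old length odd (5). Middle was index 2 = 6.
New length even (6). New median = avg of two middle elements.
x = -14: 0 elements are < x, 5 elements are > x.
New sorted list: [-14, 2, 3, 6, 7, 17]
New median = 9/2

Answer: 9/2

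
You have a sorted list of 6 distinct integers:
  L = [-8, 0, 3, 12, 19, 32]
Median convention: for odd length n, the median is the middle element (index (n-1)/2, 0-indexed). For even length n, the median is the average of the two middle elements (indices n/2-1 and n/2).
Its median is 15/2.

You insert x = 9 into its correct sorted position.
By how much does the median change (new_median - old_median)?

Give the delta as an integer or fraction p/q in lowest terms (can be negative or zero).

Old median = 15/2
After inserting x = 9: new sorted = [-8, 0, 3, 9, 12, 19, 32]
New median = 9
Delta = 9 - 15/2 = 3/2

Answer: 3/2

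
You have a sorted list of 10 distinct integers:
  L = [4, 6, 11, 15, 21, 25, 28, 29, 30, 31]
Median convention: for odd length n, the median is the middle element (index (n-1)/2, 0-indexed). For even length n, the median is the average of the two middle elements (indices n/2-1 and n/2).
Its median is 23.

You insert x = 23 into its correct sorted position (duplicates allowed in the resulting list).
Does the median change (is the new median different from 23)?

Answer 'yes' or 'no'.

Old median = 23
Insert x = 23
New median = 23
Changed? no

Answer: no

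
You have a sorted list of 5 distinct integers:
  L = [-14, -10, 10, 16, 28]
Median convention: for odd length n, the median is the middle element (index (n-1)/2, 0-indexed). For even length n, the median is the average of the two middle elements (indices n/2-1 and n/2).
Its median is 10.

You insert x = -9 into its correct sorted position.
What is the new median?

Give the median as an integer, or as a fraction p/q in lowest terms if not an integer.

Answer: 1/2

Derivation:
Old list (sorted, length 5): [-14, -10, 10, 16, 28]
Old median = 10
Insert x = -9
Old length odd (5). Middle was index 2 = 10.
New length even (6). New median = avg of two middle elements.
x = -9: 2 elements are < x, 3 elements are > x.
New sorted list: [-14, -10, -9, 10, 16, 28]
New median = 1/2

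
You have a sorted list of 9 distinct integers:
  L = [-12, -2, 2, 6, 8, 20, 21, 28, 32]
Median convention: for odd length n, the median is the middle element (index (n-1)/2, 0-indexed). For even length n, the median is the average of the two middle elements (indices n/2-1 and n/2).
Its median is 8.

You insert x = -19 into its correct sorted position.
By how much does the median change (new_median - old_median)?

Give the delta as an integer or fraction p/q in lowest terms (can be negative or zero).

Answer: -1

Derivation:
Old median = 8
After inserting x = -19: new sorted = [-19, -12, -2, 2, 6, 8, 20, 21, 28, 32]
New median = 7
Delta = 7 - 8 = -1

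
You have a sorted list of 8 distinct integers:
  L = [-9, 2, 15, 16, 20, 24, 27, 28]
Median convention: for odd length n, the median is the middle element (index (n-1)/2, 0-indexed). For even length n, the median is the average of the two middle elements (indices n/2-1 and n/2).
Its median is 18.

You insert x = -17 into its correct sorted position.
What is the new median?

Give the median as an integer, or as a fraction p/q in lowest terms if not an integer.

Old list (sorted, length 8): [-9, 2, 15, 16, 20, 24, 27, 28]
Old median = 18
Insert x = -17
Old length even (8). Middle pair: indices 3,4 = 16,20.
New length odd (9). New median = single middle element.
x = -17: 0 elements are < x, 8 elements are > x.
New sorted list: [-17, -9, 2, 15, 16, 20, 24, 27, 28]
New median = 16

Answer: 16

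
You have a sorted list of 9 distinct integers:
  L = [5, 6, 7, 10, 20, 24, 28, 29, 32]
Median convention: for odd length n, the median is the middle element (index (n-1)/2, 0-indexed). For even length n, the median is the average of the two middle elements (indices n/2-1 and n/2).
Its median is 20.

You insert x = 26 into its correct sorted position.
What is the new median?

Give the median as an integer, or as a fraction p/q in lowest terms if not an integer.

Answer: 22

Derivation:
Old list (sorted, length 9): [5, 6, 7, 10, 20, 24, 28, 29, 32]
Old median = 20
Insert x = 26
Old length odd (9). Middle was index 4 = 20.
New length even (10). New median = avg of two middle elements.
x = 26: 6 elements are < x, 3 elements are > x.
New sorted list: [5, 6, 7, 10, 20, 24, 26, 28, 29, 32]
New median = 22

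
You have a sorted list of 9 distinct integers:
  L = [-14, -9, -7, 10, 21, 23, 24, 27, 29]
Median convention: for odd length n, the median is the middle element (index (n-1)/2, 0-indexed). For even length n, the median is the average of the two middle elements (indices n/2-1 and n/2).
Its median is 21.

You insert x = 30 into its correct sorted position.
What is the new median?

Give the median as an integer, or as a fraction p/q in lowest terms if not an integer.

Old list (sorted, length 9): [-14, -9, -7, 10, 21, 23, 24, 27, 29]
Old median = 21
Insert x = 30
Old length odd (9). Middle was index 4 = 21.
New length even (10). New median = avg of two middle elements.
x = 30: 9 elements are < x, 0 elements are > x.
New sorted list: [-14, -9, -7, 10, 21, 23, 24, 27, 29, 30]
New median = 22

Answer: 22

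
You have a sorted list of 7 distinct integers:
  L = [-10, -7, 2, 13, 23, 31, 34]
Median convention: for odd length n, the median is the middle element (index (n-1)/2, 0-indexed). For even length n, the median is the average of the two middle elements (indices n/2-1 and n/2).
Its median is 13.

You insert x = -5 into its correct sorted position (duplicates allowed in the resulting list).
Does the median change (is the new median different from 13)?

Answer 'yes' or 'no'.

Old median = 13
Insert x = -5
New median = 15/2
Changed? yes

Answer: yes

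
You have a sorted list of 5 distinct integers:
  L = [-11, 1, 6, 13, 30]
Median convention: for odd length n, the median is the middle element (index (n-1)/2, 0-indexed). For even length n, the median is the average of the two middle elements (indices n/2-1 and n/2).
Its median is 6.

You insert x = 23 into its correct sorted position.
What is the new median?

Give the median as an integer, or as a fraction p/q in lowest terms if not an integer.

Old list (sorted, length 5): [-11, 1, 6, 13, 30]
Old median = 6
Insert x = 23
Old length odd (5). Middle was index 2 = 6.
New length even (6). New median = avg of two middle elements.
x = 23: 4 elements are < x, 1 elements are > x.
New sorted list: [-11, 1, 6, 13, 23, 30]
New median = 19/2

Answer: 19/2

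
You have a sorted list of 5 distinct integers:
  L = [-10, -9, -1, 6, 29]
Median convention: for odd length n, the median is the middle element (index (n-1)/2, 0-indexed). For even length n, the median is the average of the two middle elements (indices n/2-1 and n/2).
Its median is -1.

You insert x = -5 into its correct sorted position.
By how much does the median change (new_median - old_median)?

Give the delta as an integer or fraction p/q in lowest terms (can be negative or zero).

Old median = -1
After inserting x = -5: new sorted = [-10, -9, -5, -1, 6, 29]
New median = -3
Delta = -3 - -1 = -2

Answer: -2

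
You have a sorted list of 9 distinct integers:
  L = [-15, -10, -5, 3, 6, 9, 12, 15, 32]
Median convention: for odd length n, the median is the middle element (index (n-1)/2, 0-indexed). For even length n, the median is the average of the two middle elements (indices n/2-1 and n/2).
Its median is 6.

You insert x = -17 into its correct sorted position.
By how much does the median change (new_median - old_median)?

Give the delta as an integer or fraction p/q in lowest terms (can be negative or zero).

Answer: -3/2

Derivation:
Old median = 6
After inserting x = -17: new sorted = [-17, -15, -10, -5, 3, 6, 9, 12, 15, 32]
New median = 9/2
Delta = 9/2 - 6 = -3/2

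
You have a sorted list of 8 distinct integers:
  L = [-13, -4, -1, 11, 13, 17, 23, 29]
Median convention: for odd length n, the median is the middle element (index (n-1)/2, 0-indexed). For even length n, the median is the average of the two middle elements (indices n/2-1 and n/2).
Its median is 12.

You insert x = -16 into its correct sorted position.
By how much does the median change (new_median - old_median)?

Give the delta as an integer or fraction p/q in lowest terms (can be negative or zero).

Old median = 12
After inserting x = -16: new sorted = [-16, -13, -4, -1, 11, 13, 17, 23, 29]
New median = 11
Delta = 11 - 12 = -1

Answer: -1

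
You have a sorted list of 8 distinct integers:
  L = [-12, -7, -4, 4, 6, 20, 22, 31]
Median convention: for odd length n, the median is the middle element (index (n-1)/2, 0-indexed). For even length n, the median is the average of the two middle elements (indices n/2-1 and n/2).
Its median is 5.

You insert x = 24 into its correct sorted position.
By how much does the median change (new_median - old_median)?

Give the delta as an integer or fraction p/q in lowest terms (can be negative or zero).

Answer: 1

Derivation:
Old median = 5
After inserting x = 24: new sorted = [-12, -7, -4, 4, 6, 20, 22, 24, 31]
New median = 6
Delta = 6 - 5 = 1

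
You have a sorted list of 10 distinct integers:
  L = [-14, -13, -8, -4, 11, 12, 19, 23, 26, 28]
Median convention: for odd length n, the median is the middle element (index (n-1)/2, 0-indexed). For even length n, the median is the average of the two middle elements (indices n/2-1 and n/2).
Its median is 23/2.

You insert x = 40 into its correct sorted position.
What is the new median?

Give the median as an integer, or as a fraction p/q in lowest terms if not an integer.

Answer: 12

Derivation:
Old list (sorted, length 10): [-14, -13, -8, -4, 11, 12, 19, 23, 26, 28]
Old median = 23/2
Insert x = 40
Old length even (10). Middle pair: indices 4,5 = 11,12.
New length odd (11). New median = single middle element.
x = 40: 10 elements are < x, 0 elements are > x.
New sorted list: [-14, -13, -8, -4, 11, 12, 19, 23, 26, 28, 40]
New median = 12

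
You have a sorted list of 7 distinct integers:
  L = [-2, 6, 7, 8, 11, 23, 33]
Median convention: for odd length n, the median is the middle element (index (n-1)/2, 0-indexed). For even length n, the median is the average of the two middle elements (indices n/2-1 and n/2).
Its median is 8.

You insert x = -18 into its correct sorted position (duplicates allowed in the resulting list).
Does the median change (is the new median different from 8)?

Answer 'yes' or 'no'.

Old median = 8
Insert x = -18
New median = 15/2
Changed? yes

Answer: yes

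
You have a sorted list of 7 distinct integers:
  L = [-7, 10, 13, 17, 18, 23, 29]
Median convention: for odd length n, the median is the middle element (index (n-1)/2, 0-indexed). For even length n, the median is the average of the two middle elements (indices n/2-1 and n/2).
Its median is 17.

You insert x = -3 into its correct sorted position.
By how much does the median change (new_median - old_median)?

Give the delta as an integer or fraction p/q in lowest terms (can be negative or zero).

Old median = 17
After inserting x = -3: new sorted = [-7, -3, 10, 13, 17, 18, 23, 29]
New median = 15
Delta = 15 - 17 = -2

Answer: -2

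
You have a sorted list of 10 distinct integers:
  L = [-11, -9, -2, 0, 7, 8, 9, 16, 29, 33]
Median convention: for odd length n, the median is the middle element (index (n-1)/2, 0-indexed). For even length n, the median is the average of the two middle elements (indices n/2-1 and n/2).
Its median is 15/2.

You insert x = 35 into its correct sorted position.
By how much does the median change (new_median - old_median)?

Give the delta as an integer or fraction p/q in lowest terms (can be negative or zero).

Old median = 15/2
After inserting x = 35: new sorted = [-11, -9, -2, 0, 7, 8, 9, 16, 29, 33, 35]
New median = 8
Delta = 8 - 15/2 = 1/2

Answer: 1/2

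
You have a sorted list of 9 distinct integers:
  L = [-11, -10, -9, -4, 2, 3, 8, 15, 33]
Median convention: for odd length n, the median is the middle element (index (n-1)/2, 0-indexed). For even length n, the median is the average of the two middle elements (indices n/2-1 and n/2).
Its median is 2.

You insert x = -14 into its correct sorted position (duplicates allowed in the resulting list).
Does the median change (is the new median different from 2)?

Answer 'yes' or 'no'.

Answer: yes

Derivation:
Old median = 2
Insert x = -14
New median = -1
Changed? yes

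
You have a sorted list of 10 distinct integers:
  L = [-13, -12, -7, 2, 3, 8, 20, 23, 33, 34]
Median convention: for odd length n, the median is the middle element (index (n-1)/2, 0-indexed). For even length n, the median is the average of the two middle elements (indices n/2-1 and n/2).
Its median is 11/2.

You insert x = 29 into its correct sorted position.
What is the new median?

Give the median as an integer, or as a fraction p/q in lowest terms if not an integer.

Old list (sorted, length 10): [-13, -12, -7, 2, 3, 8, 20, 23, 33, 34]
Old median = 11/2
Insert x = 29
Old length even (10). Middle pair: indices 4,5 = 3,8.
New length odd (11). New median = single middle element.
x = 29: 8 elements are < x, 2 elements are > x.
New sorted list: [-13, -12, -7, 2, 3, 8, 20, 23, 29, 33, 34]
New median = 8

Answer: 8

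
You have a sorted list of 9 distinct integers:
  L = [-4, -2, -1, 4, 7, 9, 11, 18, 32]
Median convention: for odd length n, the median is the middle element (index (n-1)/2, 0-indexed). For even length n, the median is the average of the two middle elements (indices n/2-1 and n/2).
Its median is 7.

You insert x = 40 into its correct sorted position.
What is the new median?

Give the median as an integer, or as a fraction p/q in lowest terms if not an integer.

Old list (sorted, length 9): [-4, -2, -1, 4, 7, 9, 11, 18, 32]
Old median = 7
Insert x = 40
Old length odd (9). Middle was index 4 = 7.
New length even (10). New median = avg of two middle elements.
x = 40: 9 elements are < x, 0 elements are > x.
New sorted list: [-4, -2, -1, 4, 7, 9, 11, 18, 32, 40]
New median = 8

Answer: 8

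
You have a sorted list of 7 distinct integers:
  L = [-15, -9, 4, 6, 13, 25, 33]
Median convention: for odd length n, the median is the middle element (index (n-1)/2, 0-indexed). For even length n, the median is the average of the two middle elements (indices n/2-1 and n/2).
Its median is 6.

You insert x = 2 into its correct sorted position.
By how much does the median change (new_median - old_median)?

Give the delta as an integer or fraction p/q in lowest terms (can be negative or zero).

Old median = 6
After inserting x = 2: new sorted = [-15, -9, 2, 4, 6, 13, 25, 33]
New median = 5
Delta = 5 - 6 = -1

Answer: -1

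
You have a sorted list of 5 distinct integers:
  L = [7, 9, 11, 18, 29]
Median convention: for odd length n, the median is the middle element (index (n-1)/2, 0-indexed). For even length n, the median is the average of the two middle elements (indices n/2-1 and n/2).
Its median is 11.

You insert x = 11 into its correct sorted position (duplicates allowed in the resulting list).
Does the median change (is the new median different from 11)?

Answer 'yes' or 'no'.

Answer: no

Derivation:
Old median = 11
Insert x = 11
New median = 11
Changed? no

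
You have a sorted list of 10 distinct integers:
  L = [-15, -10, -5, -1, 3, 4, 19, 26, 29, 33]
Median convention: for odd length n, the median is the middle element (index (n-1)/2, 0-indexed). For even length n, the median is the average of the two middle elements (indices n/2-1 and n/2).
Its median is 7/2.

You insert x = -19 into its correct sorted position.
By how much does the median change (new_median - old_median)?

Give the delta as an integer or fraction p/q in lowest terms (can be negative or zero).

Old median = 7/2
After inserting x = -19: new sorted = [-19, -15, -10, -5, -1, 3, 4, 19, 26, 29, 33]
New median = 3
Delta = 3 - 7/2 = -1/2

Answer: -1/2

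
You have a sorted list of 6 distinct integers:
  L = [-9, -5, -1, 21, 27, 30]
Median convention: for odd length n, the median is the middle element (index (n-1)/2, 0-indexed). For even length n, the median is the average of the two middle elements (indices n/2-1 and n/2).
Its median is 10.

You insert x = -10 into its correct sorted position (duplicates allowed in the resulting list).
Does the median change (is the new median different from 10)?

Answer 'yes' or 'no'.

Old median = 10
Insert x = -10
New median = -1
Changed? yes

Answer: yes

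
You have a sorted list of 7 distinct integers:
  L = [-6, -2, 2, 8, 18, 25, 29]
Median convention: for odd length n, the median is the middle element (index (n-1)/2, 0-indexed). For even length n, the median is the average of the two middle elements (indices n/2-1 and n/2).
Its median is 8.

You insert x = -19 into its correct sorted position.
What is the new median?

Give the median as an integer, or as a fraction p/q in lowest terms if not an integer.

Answer: 5

Derivation:
Old list (sorted, length 7): [-6, -2, 2, 8, 18, 25, 29]
Old median = 8
Insert x = -19
Old length odd (7). Middle was index 3 = 8.
New length even (8). New median = avg of two middle elements.
x = -19: 0 elements are < x, 7 elements are > x.
New sorted list: [-19, -6, -2, 2, 8, 18, 25, 29]
New median = 5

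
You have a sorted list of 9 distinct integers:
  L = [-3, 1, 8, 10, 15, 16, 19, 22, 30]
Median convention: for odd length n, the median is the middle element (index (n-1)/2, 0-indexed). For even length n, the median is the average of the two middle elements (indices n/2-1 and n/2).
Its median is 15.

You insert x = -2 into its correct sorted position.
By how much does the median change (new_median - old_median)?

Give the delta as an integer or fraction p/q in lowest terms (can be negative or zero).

Old median = 15
After inserting x = -2: new sorted = [-3, -2, 1, 8, 10, 15, 16, 19, 22, 30]
New median = 25/2
Delta = 25/2 - 15 = -5/2

Answer: -5/2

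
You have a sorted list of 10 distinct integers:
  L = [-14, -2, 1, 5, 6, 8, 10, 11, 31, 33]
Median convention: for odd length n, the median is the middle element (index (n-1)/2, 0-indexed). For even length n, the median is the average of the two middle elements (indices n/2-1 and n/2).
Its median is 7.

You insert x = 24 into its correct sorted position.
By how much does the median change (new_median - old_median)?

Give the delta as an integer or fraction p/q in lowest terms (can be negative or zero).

Old median = 7
After inserting x = 24: new sorted = [-14, -2, 1, 5, 6, 8, 10, 11, 24, 31, 33]
New median = 8
Delta = 8 - 7 = 1

Answer: 1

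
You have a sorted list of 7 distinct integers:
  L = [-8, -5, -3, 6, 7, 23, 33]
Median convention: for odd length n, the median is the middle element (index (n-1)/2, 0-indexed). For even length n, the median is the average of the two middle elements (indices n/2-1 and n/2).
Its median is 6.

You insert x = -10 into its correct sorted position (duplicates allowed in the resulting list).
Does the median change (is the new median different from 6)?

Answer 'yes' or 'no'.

Answer: yes

Derivation:
Old median = 6
Insert x = -10
New median = 3/2
Changed? yes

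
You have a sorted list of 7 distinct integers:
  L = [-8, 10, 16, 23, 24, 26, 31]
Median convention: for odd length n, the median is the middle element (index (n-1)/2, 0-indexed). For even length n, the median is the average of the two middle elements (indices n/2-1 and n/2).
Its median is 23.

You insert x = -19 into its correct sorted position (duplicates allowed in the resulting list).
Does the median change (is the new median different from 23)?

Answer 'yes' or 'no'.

Answer: yes

Derivation:
Old median = 23
Insert x = -19
New median = 39/2
Changed? yes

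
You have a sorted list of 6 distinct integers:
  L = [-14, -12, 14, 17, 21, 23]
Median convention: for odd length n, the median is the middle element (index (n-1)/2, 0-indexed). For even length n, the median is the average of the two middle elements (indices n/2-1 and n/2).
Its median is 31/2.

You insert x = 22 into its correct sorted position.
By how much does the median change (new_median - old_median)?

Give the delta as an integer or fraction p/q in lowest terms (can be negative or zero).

Old median = 31/2
After inserting x = 22: new sorted = [-14, -12, 14, 17, 21, 22, 23]
New median = 17
Delta = 17 - 31/2 = 3/2

Answer: 3/2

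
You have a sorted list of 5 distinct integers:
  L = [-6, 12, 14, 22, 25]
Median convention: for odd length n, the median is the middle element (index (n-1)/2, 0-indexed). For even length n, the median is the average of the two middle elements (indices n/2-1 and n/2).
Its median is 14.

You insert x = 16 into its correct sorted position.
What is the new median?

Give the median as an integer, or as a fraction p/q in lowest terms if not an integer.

Answer: 15

Derivation:
Old list (sorted, length 5): [-6, 12, 14, 22, 25]
Old median = 14
Insert x = 16
Old length odd (5). Middle was index 2 = 14.
New length even (6). New median = avg of two middle elements.
x = 16: 3 elements are < x, 2 elements are > x.
New sorted list: [-6, 12, 14, 16, 22, 25]
New median = 15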